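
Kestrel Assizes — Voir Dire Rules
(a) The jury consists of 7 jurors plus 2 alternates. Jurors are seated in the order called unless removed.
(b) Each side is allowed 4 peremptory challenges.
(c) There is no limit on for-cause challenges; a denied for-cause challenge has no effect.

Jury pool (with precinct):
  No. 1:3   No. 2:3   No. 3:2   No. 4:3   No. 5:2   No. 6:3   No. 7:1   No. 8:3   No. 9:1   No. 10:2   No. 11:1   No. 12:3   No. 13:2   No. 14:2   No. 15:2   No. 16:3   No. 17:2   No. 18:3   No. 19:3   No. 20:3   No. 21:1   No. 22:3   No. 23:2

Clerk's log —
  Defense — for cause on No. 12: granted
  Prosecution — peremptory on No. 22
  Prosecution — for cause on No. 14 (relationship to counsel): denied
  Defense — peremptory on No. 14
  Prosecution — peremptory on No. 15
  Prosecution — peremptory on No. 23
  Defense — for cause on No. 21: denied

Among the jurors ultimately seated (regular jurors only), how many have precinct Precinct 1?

1

Removed: #12, #14, #15, #22, #23.
Seated jurors 1–7: #1, #2, #3, #4, #5, #6, #7 (alternates #8, #9 not counted).
Of those, in Precinct 1: #7 → 1.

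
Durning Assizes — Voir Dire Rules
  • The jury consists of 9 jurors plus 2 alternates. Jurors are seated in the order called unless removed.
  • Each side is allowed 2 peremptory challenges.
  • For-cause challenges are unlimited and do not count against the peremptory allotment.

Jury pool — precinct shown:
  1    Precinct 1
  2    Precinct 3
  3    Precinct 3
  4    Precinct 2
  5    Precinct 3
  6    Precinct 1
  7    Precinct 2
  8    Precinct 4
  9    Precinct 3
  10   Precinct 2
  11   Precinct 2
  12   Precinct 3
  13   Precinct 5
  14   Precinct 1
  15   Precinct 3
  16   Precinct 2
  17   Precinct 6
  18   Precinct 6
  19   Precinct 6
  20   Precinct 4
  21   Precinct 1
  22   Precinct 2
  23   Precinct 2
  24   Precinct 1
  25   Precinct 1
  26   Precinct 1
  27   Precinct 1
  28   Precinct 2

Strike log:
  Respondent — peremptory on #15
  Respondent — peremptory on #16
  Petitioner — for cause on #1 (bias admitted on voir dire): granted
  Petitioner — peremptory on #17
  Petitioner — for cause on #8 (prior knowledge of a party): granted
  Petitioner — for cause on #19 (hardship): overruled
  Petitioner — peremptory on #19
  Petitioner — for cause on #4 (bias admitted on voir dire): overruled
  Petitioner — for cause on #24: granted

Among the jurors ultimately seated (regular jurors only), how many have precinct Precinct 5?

0

Removed: #1, #8, #15, #16, #17, #19, #24.
Seated jurors 1–9: #2, #3, #4, #5, #6, #7, #9, #10, #11 (alternates #12, #13 not counted).
None of those are in Precinct 5 → 0.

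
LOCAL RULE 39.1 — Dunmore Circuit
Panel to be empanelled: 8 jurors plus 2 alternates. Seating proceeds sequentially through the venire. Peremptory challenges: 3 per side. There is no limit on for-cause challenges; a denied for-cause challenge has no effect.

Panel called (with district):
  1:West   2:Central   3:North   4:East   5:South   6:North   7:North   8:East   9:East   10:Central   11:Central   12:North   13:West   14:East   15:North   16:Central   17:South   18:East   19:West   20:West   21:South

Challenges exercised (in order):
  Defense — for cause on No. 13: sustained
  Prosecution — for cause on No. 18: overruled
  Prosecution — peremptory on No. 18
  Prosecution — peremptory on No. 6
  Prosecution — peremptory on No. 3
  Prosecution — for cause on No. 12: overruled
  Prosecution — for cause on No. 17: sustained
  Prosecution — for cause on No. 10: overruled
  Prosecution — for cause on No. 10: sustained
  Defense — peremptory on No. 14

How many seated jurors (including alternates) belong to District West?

1

Removed: #3, #6, #10, #13, #14, #17, #18.
Seated (10 incl. alternates): #1, #2, #4, #5, #7, #8, #9, #11, #12, #15.
Of those, in District West: #1 → 1.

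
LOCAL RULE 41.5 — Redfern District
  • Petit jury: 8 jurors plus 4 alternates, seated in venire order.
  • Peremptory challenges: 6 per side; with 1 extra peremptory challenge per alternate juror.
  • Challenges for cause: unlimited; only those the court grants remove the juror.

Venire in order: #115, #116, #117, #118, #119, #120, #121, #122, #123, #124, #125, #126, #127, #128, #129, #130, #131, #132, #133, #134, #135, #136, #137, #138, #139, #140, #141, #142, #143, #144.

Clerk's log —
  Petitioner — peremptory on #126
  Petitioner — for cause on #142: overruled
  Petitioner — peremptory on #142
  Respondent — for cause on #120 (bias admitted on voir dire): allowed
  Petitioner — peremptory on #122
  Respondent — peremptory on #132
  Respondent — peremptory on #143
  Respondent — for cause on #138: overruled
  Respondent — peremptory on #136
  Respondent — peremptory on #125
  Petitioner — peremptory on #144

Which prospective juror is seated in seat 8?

Removed: #120, #122, #125, #126, #132, #136, #142, #143, #144. (#138 stays — for-cause denied.)
Filling seats in venire order through position 8: #115, #116, #117, #118, #119, #121, #123, #124.
So seat 8 is #124.

124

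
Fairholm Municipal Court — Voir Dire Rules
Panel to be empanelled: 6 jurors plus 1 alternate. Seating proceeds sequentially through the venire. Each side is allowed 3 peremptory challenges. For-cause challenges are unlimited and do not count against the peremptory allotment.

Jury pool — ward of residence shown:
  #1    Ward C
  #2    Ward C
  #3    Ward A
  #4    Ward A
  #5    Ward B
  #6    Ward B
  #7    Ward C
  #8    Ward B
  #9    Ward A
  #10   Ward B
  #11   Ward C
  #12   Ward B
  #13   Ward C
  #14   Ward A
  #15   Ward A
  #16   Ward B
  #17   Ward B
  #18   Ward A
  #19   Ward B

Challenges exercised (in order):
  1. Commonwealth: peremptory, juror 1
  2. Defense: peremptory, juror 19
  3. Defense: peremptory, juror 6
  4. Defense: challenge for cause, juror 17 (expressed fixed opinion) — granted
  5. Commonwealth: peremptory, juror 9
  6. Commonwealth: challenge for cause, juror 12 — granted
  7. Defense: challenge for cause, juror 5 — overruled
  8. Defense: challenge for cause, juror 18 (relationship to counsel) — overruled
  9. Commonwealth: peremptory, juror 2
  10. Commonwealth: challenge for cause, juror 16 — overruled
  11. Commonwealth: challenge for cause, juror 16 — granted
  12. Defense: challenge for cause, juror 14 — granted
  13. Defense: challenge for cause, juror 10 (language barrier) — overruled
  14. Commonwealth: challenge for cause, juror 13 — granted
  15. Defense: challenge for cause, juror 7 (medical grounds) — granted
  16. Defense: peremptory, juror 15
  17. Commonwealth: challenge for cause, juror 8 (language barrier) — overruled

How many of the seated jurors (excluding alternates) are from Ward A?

2

Removed: #1, #2, #6, #7, #9, #12, #13, #14, #15, #16, #17, #19.
Seated jurors 1–6: #3, #4, #5, #8, #10, #11 (alternates #18 not counted).
Of those, in Ward A: #3, #4 → 2.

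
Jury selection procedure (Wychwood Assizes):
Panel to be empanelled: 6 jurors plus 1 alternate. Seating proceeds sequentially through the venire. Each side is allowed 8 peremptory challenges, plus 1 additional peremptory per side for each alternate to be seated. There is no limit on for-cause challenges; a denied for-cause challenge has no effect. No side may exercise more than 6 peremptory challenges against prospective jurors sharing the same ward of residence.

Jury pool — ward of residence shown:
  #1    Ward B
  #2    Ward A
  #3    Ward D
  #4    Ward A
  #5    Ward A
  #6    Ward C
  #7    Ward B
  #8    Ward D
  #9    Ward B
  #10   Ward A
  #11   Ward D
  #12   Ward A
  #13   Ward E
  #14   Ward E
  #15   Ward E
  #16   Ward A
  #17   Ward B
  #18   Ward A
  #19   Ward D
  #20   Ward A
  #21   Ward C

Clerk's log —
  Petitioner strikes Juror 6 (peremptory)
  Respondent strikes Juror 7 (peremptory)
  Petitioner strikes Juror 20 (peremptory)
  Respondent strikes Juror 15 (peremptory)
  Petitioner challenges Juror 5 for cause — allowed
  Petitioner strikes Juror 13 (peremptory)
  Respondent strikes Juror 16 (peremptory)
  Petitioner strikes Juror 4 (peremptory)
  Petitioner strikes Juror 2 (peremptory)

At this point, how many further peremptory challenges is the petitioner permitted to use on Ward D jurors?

4

Petitioner peremptories so far: #6, #20, #13, #4, #2 — 5 of 9 used, 4 left overall.
Against Ward D: none yet — per-ward cap 6 leaves 6.
Binding limit: min(4, 6) = 4.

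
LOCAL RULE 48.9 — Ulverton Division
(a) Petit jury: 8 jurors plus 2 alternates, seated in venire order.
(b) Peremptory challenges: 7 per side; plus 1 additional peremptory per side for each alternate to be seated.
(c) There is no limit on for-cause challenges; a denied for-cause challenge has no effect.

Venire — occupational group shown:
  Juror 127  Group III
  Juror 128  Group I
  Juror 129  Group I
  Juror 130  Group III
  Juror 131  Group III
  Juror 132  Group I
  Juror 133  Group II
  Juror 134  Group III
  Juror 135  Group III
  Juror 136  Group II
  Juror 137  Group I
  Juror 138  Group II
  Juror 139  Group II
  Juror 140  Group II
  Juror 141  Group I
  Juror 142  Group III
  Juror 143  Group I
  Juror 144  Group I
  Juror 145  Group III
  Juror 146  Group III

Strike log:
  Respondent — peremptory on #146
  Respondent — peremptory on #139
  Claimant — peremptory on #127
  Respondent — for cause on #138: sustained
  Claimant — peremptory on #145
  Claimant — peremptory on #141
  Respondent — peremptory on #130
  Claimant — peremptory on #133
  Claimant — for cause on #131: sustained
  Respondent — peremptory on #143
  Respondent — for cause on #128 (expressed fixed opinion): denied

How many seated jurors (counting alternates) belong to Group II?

Removed: #127, #130, #131, #133, #138, #139, #141, #143, #145, #146.
Seated (10 incl. alternates): #128, #129, #132, #134, #135, #136, #137, #140, #142, #144.
Of those, in Group II: #136, #140 → 2.

2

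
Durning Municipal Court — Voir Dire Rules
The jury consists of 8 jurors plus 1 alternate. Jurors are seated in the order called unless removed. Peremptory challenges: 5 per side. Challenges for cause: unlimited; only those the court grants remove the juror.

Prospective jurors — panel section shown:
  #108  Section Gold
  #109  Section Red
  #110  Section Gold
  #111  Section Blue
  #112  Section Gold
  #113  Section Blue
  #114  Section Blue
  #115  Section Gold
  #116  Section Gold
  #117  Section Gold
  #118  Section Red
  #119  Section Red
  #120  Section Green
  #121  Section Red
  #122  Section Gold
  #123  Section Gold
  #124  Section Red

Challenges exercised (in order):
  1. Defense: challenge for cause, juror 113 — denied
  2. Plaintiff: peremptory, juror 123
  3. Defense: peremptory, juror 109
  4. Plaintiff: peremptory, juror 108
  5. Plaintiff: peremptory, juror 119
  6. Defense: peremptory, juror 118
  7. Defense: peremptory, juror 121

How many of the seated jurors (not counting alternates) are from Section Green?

Removed: #108, #109, #118, #119, #121, #123.
Seated jurors 1–8: #110, #111, #112, #113, #114, #115, #116, #117 (alternates #120 not counted).
None of those are in Section Green → 0.

0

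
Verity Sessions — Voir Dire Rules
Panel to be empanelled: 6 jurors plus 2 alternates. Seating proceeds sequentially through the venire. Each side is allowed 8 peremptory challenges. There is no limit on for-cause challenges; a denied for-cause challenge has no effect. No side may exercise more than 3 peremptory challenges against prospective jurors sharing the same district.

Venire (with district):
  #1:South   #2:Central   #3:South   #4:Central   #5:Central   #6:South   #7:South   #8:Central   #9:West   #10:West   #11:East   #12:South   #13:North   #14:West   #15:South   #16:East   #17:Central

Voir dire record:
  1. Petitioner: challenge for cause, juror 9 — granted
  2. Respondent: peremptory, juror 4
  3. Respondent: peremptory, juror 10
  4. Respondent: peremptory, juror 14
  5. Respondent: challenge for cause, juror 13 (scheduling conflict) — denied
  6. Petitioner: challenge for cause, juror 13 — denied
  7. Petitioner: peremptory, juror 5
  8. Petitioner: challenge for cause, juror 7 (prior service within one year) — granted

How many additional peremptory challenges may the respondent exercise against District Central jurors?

2

Respondent peremptories so far: #4, #10, #14 — 3 of 8 used, 5 left overall.
Against District Central: #4 — 1 used; per-district cap 3 leaves 2.
Binding limit: min(5, 2) = 2.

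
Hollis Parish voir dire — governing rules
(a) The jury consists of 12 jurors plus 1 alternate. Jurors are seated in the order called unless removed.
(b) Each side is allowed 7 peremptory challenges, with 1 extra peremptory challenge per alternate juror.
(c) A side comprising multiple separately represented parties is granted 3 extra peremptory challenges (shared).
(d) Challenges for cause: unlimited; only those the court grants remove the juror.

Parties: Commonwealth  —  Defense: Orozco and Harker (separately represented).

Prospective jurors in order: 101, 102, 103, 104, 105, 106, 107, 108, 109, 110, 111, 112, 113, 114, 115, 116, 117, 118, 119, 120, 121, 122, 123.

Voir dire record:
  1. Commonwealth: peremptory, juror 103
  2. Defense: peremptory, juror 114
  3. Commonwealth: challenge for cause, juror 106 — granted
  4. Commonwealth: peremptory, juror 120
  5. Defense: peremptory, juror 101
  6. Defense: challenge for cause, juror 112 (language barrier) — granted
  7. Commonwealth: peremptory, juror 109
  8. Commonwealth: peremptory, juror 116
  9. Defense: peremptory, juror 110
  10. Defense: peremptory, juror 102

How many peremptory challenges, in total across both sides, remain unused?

11

Commonwealth allotment: 7 base + 1 × 1 alternate = 8. Defense allotment: 7 base + 1 × 1 alternate + 3 multi-party = 11.
Commonwealth peremptories used: #103, #120, #109, #116 — 4 (the for-cause on #106 doesn't count).
Defense peremptories used: #114, #101, #110, #102 — 4 (the for-cause on #112 doesn't count).
Remaining: (8 − 4) + (11 − 4) = 11.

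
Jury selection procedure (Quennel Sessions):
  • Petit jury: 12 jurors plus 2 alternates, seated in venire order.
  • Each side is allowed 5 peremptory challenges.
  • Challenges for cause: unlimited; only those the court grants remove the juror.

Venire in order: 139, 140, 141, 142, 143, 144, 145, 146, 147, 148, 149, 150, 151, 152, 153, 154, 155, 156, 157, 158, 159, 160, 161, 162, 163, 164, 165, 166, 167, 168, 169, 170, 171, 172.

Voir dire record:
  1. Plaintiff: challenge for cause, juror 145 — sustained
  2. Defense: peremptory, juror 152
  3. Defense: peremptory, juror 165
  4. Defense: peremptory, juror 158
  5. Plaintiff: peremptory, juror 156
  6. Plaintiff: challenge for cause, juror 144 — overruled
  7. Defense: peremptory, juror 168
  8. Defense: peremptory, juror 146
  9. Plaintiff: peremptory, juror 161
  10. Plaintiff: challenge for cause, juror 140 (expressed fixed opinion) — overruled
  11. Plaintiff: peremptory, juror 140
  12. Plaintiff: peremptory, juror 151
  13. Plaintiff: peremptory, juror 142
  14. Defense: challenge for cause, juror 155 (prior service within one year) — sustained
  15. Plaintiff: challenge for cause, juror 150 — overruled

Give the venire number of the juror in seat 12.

Removed: #140, #142, #145, #146, #151, #152, #155, #156, #158, #161, #165, #168. (#144, #150 stay — for-cause denied.)
Seating in order: seats 1–12 → #139, #141, #143, #144, #147, #148, #149, #150, #153, #154, #157, #159; alternates → #160, #162.
So seat 12 is #159.

159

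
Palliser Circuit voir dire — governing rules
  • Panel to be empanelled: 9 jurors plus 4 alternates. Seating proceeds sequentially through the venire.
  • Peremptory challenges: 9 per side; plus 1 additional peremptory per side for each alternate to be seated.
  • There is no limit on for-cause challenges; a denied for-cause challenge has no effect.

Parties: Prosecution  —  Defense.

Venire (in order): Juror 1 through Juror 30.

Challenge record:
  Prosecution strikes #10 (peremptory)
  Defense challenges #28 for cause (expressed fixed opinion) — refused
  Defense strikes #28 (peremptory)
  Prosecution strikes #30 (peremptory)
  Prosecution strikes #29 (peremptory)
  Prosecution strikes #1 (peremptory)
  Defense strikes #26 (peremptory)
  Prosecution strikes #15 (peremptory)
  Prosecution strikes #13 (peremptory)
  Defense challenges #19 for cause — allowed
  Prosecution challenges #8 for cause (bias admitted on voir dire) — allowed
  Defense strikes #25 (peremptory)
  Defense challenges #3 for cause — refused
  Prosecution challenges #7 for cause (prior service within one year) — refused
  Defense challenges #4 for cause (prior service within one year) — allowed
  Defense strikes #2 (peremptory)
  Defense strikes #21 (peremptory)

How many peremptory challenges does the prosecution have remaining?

7

Prosecution allotment: 9 base + 1 × 4 alternates = 13.
Prosecution peremptories used: #10, #30, #29, #1, #15, #13 — 6 (for-cause on #8, #7 don't count).
Remaining: 13 − 6 = 7.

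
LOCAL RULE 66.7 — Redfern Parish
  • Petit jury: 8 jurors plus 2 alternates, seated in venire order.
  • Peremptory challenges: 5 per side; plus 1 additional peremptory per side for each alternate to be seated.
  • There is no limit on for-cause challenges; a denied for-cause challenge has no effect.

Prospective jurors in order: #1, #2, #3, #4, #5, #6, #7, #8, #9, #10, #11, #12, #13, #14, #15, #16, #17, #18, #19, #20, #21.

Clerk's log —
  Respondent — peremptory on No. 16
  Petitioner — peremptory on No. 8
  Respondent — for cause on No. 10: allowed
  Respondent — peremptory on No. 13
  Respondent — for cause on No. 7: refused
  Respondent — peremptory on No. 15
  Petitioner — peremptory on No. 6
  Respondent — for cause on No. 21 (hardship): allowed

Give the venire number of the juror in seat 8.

Removed: #6, #8, #10, #13, #15, #16, #21. (#7 stays — for-cause denied.)
Filling seats in venire order through position 8: #1, #2, #3, #4, #5, #7, #9, #11.
So seat 8 is #11.

11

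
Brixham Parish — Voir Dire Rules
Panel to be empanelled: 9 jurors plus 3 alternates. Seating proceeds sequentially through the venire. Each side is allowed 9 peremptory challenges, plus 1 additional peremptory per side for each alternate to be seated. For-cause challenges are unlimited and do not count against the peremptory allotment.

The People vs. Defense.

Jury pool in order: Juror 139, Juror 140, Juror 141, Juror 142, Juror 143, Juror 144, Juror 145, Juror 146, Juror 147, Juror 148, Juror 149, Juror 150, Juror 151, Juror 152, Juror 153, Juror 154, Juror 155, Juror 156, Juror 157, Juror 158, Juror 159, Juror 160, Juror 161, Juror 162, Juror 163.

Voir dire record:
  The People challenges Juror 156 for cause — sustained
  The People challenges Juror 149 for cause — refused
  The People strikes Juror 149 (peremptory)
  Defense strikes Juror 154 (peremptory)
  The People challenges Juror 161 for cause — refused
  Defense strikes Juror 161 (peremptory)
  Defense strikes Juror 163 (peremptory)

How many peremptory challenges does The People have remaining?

The People allotment: 9 base + 1 × 3 alternates = 12.
The People peremptories used: #149 — 1 (for-cause on #156, #149, #161 don't count).
Remaining: 12 − 1 = 11.

11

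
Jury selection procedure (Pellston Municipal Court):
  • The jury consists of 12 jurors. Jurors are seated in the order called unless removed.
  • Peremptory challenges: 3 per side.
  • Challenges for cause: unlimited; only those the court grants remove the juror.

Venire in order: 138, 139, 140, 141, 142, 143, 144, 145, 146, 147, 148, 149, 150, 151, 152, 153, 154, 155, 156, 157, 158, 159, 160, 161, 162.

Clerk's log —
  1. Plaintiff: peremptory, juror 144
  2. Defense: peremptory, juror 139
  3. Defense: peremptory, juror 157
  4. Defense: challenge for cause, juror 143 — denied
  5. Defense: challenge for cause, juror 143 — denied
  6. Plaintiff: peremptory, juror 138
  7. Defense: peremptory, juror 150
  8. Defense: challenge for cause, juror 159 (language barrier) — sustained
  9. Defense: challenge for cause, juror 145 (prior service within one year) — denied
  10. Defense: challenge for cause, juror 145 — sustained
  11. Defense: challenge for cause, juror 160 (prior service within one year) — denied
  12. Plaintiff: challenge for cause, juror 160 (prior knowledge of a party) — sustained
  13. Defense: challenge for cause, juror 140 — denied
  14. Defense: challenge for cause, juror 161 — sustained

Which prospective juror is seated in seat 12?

154

Removed: #138, #139, #144, #145, #150, #157, #159, #160, #161. (#140, #143 stay — for-cause denied.)
Seating in order: seats 1–12 → #140, #141, #142, #143, #146, #147, #148, #149, #151, #152, #153, #154.
So seat 12 is #154.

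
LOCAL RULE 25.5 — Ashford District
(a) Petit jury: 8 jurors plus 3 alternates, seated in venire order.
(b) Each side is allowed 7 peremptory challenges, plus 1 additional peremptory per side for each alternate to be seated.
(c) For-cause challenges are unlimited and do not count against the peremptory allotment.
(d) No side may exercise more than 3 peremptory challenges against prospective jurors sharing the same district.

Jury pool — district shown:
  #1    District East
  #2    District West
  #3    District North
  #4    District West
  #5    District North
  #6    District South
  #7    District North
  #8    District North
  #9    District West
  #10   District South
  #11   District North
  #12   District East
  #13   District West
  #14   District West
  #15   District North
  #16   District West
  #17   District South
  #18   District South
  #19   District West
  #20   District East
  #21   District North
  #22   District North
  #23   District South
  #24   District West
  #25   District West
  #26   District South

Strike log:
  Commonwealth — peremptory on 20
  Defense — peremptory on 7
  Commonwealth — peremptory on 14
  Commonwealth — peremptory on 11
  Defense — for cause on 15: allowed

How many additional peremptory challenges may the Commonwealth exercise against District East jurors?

2

Commonwealth peremptories so far: #20, #14, #11 — 3 of 10 used, 7 left overall.
Against District East: #20 — 1 used; per-district cap 3 leaves 2.
Binding limit: min(7, 2) = 2.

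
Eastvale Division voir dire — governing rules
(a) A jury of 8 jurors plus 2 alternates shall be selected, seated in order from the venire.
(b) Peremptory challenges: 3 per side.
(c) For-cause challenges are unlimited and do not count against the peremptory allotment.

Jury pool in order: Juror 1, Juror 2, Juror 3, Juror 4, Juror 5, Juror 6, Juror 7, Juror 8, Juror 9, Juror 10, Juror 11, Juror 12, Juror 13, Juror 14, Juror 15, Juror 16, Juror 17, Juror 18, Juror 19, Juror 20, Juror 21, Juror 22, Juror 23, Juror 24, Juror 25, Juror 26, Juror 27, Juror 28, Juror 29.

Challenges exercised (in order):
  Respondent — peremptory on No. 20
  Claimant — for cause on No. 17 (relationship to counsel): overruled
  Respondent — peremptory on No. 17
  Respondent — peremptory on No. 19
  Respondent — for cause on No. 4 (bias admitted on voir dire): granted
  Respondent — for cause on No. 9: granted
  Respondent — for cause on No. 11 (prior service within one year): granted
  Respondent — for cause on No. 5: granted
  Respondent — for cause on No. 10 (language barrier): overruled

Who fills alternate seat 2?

14

Removed: #4, #5, #9, #11, #17, #19, #20. (#10 stays — for-cause denied.)
Filling seats in venire order through position 10: #1, #2, #3, #6, #7, #8, #10, #12, #13, #14.
So alternate 2 is #14.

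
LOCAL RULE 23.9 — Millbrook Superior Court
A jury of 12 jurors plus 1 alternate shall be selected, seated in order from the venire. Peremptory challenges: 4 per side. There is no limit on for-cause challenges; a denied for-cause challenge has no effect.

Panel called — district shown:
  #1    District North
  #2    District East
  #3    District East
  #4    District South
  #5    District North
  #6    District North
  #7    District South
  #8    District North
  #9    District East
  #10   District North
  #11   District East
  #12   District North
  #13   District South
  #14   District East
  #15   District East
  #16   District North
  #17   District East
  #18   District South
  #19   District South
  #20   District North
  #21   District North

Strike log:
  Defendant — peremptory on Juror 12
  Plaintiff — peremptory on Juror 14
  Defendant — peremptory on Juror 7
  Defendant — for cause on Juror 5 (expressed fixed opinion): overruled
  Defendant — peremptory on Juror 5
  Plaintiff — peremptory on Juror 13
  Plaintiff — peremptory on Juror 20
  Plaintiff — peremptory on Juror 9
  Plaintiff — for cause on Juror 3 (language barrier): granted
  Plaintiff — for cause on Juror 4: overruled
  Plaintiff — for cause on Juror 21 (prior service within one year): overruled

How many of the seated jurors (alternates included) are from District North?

Removed: #3, #5, #7, #9, #12, #13, #14, #20.
Seated (13 incl. alternates): #1, #2, #4, #6, #8, #10, #11, #15, #16, #17, #18, #19, #21.
Of those, in District North: #1, #6, #8, #10, #16, #21 → 6.

6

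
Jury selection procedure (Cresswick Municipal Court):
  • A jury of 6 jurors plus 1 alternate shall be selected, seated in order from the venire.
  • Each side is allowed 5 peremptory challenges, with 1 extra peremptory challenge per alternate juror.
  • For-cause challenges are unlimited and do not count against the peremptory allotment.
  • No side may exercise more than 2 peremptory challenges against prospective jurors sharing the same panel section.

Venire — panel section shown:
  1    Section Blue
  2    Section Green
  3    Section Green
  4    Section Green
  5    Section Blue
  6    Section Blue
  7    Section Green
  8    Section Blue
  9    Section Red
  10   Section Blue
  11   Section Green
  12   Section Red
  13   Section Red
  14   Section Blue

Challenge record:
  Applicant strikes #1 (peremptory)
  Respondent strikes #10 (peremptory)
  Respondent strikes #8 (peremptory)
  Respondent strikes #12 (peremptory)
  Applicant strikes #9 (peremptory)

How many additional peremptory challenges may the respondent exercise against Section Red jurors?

1

Respondent peremptories so far: #10, #8, #12 — 3 of 6 used, 3 left overall.
Against Section Red: #12 — 1 used; per-section cap 2 leaves 1.
Binding limit: min(3, 1) = 1.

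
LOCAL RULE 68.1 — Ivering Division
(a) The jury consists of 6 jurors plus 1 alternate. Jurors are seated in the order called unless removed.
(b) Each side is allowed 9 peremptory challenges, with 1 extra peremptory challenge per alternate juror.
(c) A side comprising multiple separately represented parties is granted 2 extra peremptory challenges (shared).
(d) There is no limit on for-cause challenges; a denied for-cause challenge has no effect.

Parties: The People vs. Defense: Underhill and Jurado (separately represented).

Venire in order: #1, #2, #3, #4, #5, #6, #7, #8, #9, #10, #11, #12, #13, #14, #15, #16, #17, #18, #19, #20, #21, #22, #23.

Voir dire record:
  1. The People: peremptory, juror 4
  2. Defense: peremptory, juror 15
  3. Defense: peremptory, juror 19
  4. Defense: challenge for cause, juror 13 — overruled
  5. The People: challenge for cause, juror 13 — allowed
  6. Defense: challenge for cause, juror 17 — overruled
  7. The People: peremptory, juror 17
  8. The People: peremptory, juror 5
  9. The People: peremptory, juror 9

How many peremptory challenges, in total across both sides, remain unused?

16

The People allotment: 9 base + 1 × 1 alternate = 10. Defense allotment: 9 base + 1 × 1 alternate + 2 multi-party = 12.
The People peremptories used: #4, #17, #5, #9 — 4 (the for-cause on #13 doesn't count).
Defense peremptories used: #15, #19 — 2 (for-cause on #13, #17 don't count).
Remaining: (10 − 4) + (12 − 2) = 16.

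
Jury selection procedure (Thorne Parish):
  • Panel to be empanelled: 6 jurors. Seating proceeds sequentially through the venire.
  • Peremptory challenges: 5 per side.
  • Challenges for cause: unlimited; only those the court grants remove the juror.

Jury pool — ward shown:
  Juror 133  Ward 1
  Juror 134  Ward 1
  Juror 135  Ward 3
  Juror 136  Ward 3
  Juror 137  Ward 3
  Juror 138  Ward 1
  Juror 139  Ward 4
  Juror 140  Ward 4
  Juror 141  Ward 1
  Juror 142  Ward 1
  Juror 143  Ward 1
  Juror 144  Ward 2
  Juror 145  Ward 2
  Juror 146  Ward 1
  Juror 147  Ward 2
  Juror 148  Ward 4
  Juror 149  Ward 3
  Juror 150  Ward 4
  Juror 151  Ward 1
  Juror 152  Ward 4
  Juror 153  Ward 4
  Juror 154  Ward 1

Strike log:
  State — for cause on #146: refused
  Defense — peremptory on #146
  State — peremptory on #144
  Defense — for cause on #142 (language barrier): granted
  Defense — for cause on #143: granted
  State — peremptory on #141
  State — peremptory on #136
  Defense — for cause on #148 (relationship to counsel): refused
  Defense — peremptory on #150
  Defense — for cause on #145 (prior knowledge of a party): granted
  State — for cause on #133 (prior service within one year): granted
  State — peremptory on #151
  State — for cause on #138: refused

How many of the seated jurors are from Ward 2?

0

Removed: #133, #136, #141, #142, #143, #144, #145, #146, #150, #151.
Seated jurors 1–6: #134, #135, #137, #138, #139, #140.
None of those are in Ward 2 → 0.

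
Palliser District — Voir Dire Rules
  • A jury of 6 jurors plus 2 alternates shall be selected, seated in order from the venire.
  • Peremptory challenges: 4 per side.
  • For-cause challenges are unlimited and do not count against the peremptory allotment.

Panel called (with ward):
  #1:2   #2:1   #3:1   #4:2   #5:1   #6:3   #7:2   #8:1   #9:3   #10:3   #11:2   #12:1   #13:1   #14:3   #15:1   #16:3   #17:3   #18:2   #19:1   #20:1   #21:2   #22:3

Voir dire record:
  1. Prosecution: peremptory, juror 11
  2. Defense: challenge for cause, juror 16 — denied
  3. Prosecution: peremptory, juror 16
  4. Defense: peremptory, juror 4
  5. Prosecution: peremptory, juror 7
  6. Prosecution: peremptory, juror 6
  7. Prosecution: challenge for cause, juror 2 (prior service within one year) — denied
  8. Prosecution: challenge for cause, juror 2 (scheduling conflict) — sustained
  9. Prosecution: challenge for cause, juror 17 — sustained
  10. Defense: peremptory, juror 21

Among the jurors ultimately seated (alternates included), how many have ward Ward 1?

5

Removed: #2, #4, #6, #7, #11, #16, #17, #21.
Seated (8 incl. alternates): #1, #3, #5, #8, #9, #10, #12, #13.
Of those, in Ward 1: #3, #5, #8, #12, #13 → 5.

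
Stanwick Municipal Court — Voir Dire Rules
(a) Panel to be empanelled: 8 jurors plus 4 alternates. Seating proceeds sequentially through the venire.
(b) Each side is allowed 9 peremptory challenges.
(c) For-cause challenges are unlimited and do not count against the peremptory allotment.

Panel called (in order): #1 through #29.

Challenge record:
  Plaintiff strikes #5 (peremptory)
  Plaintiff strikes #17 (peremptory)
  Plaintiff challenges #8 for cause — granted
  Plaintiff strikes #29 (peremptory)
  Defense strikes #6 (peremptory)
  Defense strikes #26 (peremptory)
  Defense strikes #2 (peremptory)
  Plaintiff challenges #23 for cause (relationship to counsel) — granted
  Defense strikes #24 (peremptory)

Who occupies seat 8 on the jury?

12

Removed: #2, #5, #6, #8, #17, #23, #24, #26, #29.
Seating in order: seats 1–8 → #1, #3, #4, #7, #9, #10, #11, #12; alternates → #13, #14, #15, #16.
So seat 8 is #12.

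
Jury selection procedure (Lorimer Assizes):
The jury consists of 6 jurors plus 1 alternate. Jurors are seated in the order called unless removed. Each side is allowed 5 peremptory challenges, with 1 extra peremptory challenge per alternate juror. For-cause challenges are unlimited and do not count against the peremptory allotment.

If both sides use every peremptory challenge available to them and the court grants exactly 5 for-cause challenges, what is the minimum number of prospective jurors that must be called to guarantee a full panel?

Seats to fill: 6 + 1 alternates = 7.
Peremptories: 5 + 1×1 = 6 per side × 2 sides = 12.
For-cause removals: 5.
Minimum venire: 7 + 12 + 5 = 24.

24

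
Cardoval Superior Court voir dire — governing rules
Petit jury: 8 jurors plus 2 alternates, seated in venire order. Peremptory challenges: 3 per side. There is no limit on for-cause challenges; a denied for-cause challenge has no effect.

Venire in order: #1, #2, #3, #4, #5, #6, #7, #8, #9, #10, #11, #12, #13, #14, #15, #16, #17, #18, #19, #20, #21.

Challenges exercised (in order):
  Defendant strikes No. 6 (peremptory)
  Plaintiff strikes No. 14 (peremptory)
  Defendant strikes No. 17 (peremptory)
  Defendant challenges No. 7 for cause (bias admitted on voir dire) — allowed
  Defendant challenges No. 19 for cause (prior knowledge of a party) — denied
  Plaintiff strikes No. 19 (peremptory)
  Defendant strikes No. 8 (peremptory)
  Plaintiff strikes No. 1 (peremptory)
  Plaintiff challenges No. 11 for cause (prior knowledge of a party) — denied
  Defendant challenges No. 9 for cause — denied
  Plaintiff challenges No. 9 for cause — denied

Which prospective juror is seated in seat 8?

12

Removed: #1, #6, #7, #8, #14, #17, #19. (#9, #11 stay — for-cause denied.)
Seating in order: seats 1–8 → #2, #3, #4, #5, #9, #10, #11, #12; alternates → #13, #15.
So seat 8 is #12.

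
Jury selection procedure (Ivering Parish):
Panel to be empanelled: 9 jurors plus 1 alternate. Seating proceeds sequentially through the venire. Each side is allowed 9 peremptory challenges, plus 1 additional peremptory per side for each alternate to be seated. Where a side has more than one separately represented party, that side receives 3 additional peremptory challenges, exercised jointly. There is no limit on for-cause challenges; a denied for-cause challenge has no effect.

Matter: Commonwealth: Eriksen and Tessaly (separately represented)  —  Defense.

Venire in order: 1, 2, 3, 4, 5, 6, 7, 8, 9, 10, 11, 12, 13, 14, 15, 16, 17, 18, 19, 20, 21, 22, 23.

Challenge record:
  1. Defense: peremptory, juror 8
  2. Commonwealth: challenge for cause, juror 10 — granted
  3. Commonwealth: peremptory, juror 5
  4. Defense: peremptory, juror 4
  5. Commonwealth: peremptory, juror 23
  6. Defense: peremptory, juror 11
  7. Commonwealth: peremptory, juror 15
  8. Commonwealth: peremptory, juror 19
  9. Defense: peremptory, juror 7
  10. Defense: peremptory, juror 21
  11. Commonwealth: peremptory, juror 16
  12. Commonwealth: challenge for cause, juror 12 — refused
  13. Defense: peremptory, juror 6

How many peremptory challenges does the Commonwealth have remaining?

Commonwealth allotment: 9 base + 1 × 1 alternate + 3 multi-party = 13.
Commonwealth peremptories used: #5, #23, #15, #19, #16 — 5 (for-cause on #10, #12 don't count).
Remaining: 13 − 5 = 8.

8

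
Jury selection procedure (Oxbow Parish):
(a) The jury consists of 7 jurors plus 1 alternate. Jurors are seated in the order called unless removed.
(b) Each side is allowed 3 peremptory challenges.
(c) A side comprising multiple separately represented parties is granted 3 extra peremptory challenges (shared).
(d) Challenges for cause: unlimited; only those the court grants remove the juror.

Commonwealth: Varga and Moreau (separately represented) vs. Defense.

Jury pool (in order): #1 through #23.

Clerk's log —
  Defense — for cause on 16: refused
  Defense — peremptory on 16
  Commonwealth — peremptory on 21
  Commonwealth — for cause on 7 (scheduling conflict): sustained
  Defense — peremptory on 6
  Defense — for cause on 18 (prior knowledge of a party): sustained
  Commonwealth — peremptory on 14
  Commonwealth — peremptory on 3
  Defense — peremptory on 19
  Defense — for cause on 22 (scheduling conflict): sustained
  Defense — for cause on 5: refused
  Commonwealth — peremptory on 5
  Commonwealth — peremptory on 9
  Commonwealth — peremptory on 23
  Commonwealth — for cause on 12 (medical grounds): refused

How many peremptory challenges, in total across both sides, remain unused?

0

Commonwealth allotment: 3 base + 3 multi-party = 6. Defense allotment: 3.
Commonwealth peremptories used: #21, #14, #3, #5, #9, #23 — 6 (for-cause on #7, #12 don't count).
Defense peremptories used: #16, #6, #19 — 3 (for-cause on #16, #18, #22, #5 don't count).
Remaining: (6 − 6) + (3 − 3) = 0.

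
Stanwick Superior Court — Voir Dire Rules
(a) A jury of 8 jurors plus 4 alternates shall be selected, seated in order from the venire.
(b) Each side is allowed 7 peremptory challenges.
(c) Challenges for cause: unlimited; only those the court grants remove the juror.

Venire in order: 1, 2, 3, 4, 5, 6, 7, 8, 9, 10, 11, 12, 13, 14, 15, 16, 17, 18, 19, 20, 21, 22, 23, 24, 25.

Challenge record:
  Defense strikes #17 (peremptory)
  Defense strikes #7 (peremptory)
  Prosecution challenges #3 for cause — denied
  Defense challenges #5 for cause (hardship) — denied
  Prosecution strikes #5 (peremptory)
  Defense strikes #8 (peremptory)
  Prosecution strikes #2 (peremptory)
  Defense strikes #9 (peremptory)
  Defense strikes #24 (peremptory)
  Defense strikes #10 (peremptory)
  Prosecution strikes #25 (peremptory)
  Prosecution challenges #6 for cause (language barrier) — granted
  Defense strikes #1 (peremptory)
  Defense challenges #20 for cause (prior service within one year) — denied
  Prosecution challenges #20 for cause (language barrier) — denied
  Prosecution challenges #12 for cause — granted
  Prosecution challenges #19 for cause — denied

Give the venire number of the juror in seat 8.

18

Removed: #1, #2, #5, #6, #7, #8, #9, #10, #12, #17, #24, #25. (#3, #19, #20 stay — for-cause denied.)
Seating in order: seats 1–8 → #3, #4, #11, #13, #14, #15, #16, #18; alternates → #19, #20, #21, #22.
So seat 8 is #18.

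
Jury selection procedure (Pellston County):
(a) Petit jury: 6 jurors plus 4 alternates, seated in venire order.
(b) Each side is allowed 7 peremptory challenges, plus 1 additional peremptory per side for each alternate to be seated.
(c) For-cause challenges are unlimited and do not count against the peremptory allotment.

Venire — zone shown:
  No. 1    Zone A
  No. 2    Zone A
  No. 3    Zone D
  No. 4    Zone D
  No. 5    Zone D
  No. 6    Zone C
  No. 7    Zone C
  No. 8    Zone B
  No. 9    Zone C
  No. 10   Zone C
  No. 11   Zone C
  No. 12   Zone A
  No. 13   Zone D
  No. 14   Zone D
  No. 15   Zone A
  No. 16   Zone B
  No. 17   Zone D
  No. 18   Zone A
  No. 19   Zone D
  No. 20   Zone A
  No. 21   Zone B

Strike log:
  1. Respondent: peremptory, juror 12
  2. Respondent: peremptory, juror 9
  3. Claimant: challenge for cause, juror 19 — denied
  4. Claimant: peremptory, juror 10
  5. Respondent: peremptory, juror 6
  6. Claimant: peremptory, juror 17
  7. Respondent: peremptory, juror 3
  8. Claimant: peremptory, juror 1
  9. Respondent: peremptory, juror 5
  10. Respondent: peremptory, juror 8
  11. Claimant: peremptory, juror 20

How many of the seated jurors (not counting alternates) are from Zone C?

Removed: #1, #3, #5, #6, #8, #9, #10, #12, #17, #20.
Seated jurors 1–6: #2, #4, #7, #11, #13, #14 (alternates #15, #16, #18, #19 not counted).
Of those, in Zone C: #7, #11 → 2.

2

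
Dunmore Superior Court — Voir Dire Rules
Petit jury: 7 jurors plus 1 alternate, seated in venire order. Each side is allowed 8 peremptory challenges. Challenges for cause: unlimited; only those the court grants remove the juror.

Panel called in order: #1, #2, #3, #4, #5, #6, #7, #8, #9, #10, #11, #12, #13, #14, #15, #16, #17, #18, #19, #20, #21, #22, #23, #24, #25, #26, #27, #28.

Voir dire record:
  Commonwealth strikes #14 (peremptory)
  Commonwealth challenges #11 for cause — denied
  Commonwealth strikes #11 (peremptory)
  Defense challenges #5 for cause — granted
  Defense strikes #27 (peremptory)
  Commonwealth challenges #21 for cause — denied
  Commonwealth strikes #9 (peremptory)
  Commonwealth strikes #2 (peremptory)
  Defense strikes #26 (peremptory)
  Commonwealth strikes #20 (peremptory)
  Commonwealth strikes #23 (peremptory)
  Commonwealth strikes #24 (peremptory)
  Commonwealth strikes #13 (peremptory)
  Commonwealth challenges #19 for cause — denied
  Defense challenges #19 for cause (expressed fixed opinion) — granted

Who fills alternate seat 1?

12

Removed: #2, #5, #9, #11, #13, #14, #19, #20, #23, #24, #26, #27. (#21 stays — for-cause denied.)
Seating in order: seats 1–7 → #1, #3, #4, #6, #7, #8, #10; alternates → #12.
So alternate 1 is #12.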